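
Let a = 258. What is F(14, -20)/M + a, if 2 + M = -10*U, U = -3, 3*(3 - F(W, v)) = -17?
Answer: 10849/42 ≈ 258.31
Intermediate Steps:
F(W, v) = 26/3 (F(W, v) = 3 - ⅓*(-17) = 3 + 17/3 = 26/3)
M = 28 (M = -2 - 10*(-3) = -2 + 30 = 28)
F(14, -20)/M + a = (26/3)/28 + 258 = (26/3)*(1/28) + 258 = 13/42 + 258 = 10849/42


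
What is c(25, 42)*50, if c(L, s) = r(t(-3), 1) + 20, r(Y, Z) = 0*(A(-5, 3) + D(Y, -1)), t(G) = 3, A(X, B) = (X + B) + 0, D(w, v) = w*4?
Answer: 1000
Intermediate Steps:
D(w, v) = 4*w
A(X, B) = B + X (A(X, B) = (B + X) + 0 = B + X)
r(Y, Z) = 0 (r(Y, Z) = 0*((3 - 5) + 4*Y) = 0*(-2 + 4*Y) = 0)
c(L, s) = 20 (c(L, s) = 0 + 20 = 20)
c(25, 42)*50 = 20*50 = 1000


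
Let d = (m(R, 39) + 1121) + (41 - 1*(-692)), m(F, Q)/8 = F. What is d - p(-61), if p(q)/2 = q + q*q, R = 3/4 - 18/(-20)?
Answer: -27264/5 ≈ -5452.8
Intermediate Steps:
R = 33/20 (R = 3*(¼) - 18*(-1/20) = ¾ + 9/10 = 33/20 ≈ 1.6500)
m(F, Q) = 8*F
d = 9336/5 (d = (8*(33/20) + 1121) + (41 - 1*(-692)) = (66/5 + 1121) + (41 + 692) = 5671/5 + 733 = 9336/5 ≈ 1867.2)
p(q) = 2*q + 2*q² (p(q) = 2*(q + q*q) = 2*(q + q²) = 2*q + 2*q²)
d - p(-61) = 9336/5 - 2*(-61)*(1 - 61) = 9336/5 - 2*(-61)*(-60) = 9336/5 - 1*7320 = 9336/5 - 7320 = -27264/5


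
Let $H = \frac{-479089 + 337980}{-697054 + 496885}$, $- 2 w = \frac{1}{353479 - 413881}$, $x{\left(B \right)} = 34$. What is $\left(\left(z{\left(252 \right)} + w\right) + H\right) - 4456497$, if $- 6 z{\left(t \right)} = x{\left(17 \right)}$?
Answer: $- \frac{35921211995968177}{8060405292} \approx -4.4565 \cdot 10^{6}$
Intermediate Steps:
$z{\left(t \right)} = - \frac{17}{3}$ ($z{\left(t \right)} = \left(- \frac{1}{6}\right) 34 = - \frac{17}{3}$)
$w = \frac{1}{120804}$ ($w = - \frac{1}{2 \left(353479 - 413881\right)} = - \frac{1}{2 \left(-60402\right)} = \left(- \frac{1}{2}\right) \left(- \frac{1}{60402}\right) = \frac{1}{120804} \approx 8.2779 \cdot 10^{-6}$)
$H = \frac{141109}{200169}$ ($H = - \frac{141109}{-200169} = \left(-141109\right) \left(- \frac{1}{200169}\right) = \frac{141109}{200169} \approx 0.70495$)
$\left(\left(z{\left(252 \right)} + w\right) + H\right) - 4456497 = \left(\left(- \frac{17}{3} + \frac{1}{120804}\right) + \frac{141109}{200169}\right) - 4456497 = \left(- \frac{228185}{40268} + \frac{141109}{200169}\right) - 4456497 = - \frac{39993386053}{8060405292} - 4456497 = - \frac{35921211995968177}{8060405292}$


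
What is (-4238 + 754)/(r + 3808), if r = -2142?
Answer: -1742/833 ≈ -2.0912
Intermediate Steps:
(-4238 + 754)/(r + 3808) = (-4238 + 754)/(-2142 + 3808) = -3484/1666 = -3484*1/1666 = -1742/833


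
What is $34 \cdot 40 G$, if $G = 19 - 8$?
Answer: $14960$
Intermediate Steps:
$G = 11$ ($G = 19 - 8 = 11$)
$34 \cdot 40 G = 34 \cdot 40 \cdot 11 = 1360 \cdot 11 = 14960$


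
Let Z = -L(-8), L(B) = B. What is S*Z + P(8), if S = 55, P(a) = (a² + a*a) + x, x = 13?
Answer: 581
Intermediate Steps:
P(a) = 13 + 2*a² (P(a) = (a² + a*a) + 13 = (a² + a²) + 13 = 2*a² + 13 = 13 + 2*a²)
Z = 8 (Z = -1*(-8) = 8)
S*Z + P(8) = 55*8 + (13 + 2*8²) = 440 + (13 + 2*64) = 440 + (13 + 128) = 440 + 141 = 581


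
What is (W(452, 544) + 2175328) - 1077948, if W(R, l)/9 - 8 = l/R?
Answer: 124013300/113 ≈ 1.0975e+6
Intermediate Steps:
W(R, l) = 72 + 9*l/R (W(R, l) = 72 + 9*(l/R) = 72 + 9*l/R)
(W(452, 544) + 2175328) - 1077948 = ((72 + 9*544/452) + 2175328) - 1077948 = ((72 + 9*544*(1/452)) + 2175328) - 1077948 = ((72 + 1224/113) + 2175328) - 1077948 = (9360/113 + 2175328) - 1077948 = 245821424/113 - 1077948 = 124013300/113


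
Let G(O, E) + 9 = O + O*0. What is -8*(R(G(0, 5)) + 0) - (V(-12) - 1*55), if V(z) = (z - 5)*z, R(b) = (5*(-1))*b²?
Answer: 3091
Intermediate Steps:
G(O, E) = -9 + O (G(O, E) = -9 + (O + O*0) = -9 + (O + 0) = -9 + O)
R(b) = -5*b²
V(z) = z*(-5 + z) (V(z) = (-5 + z)*z = z*(-5 + z))
-8*(R(G(0, 5)) + 0) - (V(-12) - 1*55) = -8*(-5*(-9 + 0)² + 0) - (-12*(-5 - 12) - 1*55) = -8*(-5*(-9)² + 0) - (-12*(-17) - 55) = -8*(-5*81 + 0) - (204 - 55) = -8*(-405 + 0) - 1*149 = -8*(-405) - 149 = 3240 - 149 = 3091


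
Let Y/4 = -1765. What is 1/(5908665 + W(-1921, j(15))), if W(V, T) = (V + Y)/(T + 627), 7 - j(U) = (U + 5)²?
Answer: 234/1382618629 ≈ 1.6924e-7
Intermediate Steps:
Y = -7060 (Y = 4*(-1765) = -7060)
j(U) = 7 - (5 + U)² (j(U) = 7 - (U + 5)² = 7 - (5 + U)²)
W(V, T) = (-7060 + V)/(627 + T) (W(V, T) = (V - 7060)/(T + 627) = (-7060 + V)/(627 + T))
1/(5908665 + W(-1921, j(15))) = 1/(5908665 + (-7060 - 1921)/(627 + (7 - (5 + 15)²))) = 1/(5908665 - 8981/(627 + (7 - 1*20²))) = 1/(5908665 - 8981/(627 + (7 - 1*400))) = 1/(5908665 - 8981/(627 + (7 - 400))) = 1/(5908665 - 8981/(627 - 393)) = 1/(5908665 - 8981/234) = 1/(1382618629/234) = 234/1382618629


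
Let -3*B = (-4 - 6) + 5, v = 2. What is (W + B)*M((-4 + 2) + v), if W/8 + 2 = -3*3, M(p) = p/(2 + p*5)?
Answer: 0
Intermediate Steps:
M(p) = p/(2 + 5*p)
W = -88 (W = -16 + 8*(-3*3) = -16 + 8*(-9) = -16 - 72 = -88)
B = 5/3 (B = -((-4 - 6) + 5)/3 = -(-10 + 5)/3 = -⅓*(-5) = 5/3 ≈ 1.6667)
(W + B)*M((-4 + 2) + v) = (-88 + 5/3)*(((-4 + 2) + 2)/(2 + 5*((-4 + 2) + 2))) = -259*(-2 + 2)/(3*(2 + 5*(-2 + 2))) = -0/(2 + 5*0) = -0/(2 + 0) = -0/2 = -259/3*0 = 0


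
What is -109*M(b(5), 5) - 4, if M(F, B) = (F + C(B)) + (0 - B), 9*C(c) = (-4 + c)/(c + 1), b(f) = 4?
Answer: 5561/54 ≈ 102.98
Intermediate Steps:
C(c) = (-4 + c)/(9*(1 + c)) (C(c) = ((-4 + c)/(c + 1))/9 = ((-4 + c)/(1 + c))/9 = (-4 + c)/(9*(1 + c)))
M(F, B) = F - B + (-4 + B)/(9*(1 + B)) (M(F, B) = (F + (-4 + B)/(9*(1 + B))) + (0 - B) = (F + (-4 + B)/(9*(1 + B))) - B = F - B + (-4 + B)/(9*(1 + B)))
-109*M(b(5), 5) - 4 = -109*(-4 + 5 + 9*(1 + 5)*(4 - 1*5))/(9*(1 + 5)) - 4 = -109*(-4 + 5 + 9*6*(4 - 5))/(9*6) - 4 = -109*(-4 + 5 + 9*6*(-1))/(9*6) - 4 = -109*(-4 + 5 - 54)/(9*6) - 4 = -109*(-53)/(9*6) - 4 = -109*(-53/54) - 4 = 5777/54 - 4 = 5561/54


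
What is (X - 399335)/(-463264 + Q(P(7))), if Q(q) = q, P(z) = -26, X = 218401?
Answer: 90467/231645 ≈ 0.39054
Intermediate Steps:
(X - 399335)/(-463264 + Q(P(7))) = (218401 - 399335)/(-463264 - 26) = -180934/(-463290) = -180934*(-1/463290) = 90467/231645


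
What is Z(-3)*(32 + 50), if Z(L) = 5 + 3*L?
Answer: -328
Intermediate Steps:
Z(-3)*(32 + 50) = (5 + 3*(-3))*(32 + 50) = (5 - 9)*82 = -4*82 = -328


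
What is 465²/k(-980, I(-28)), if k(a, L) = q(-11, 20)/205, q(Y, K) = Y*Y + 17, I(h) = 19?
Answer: 14775375/46 ≈ 3.2120e+5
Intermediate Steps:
q(Y, K) = 17 + Y² (q(Y, K) = Y² + 17 = 17 + Y²)
k(a, L) = 138/205 (k(a, L) = (17 + (-11)²)/205 = (17 + 121)*(1/205) = 138*(1/205) = 138/205)
465²/k(-980, I(-28)) = 465²/(138/205) = 216225*(205/138) = 14775375/46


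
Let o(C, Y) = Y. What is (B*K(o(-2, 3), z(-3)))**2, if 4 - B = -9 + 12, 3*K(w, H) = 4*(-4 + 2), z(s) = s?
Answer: 64/9 ≈ 7.1111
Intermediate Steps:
K(w, H) = -8/3 (K(w, H) = (4*(-4 + 2))/3 = (4*(-2))/3 = (1/3)*(-8) = -8/3)
B = 1 (B = 4 - (-9 + 12) = 4 - 1*3 = 4 - 3 = 1)
(B*K(o(-2, 3), z(-3)))**2 = (1*(-8/3))**2 = (-8/3)**2 = 64/9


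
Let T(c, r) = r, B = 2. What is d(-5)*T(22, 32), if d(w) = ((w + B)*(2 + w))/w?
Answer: -288/5 ≈ -57.600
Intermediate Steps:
d(w) = (2 + w)²/w (d(w) = ((w + 2)*(2 + w))/w = ((2 + w)*(2 + w))/w = (2 + w)²/w)
d(-5)*T(22, 32) = (4 - 5 + 4/(-5))*32 = (4 - 5 + 4*(-⅕))*32 = (4 - 5 - ⅘)*32 = -9/5*32 = -288/5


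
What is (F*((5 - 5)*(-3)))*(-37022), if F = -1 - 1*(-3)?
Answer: 0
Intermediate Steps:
F = 2 (F = -1 + 3 = 2)
(F*((5 - 5)*(-3)))*(-37022) = (2*((5 - 5)*(-3)))*(-37022) = (2*(0*(-3)))*(-37022) = (2*0)*(-37022) = 0*(-37022) = 0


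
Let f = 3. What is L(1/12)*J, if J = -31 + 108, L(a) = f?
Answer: 231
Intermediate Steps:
L(a) = 3
J = 77
L(1/12)*J = 3*77 = 231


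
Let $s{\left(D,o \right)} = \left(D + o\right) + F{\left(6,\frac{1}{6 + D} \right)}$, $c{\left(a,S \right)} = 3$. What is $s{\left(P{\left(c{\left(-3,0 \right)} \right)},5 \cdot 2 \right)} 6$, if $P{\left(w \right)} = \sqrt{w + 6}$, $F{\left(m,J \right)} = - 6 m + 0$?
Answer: $-138$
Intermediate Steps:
$F{\left(m,J \right)} = - 6 m$
$P{\left(w \right)} = \sqrt{6 + w}$
$s{\left(D,o \right)} = -36 + D + o$ ($s{\left(D,o \right)} = \left(D + o\right) - 36 = -36 + D + o$)
$s{\left(P{\left(c{\left(-3,0 \right)} \right)},5 \cdot 2 \right)} 6 = \left(-36 + \sqrt{6 + 3} + 5 \cdot 2\right) 6 = \left(-36 + \sqrt{9} + 10\right) 6 = \left(-36 + 3 + 10\right) 6 = \left(-23\right) 6 = -138$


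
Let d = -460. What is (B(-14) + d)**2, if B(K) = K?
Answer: 224676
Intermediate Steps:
(B(-14) + d)**2 = (-14 - 460)**2 = (-474)**2 = 224676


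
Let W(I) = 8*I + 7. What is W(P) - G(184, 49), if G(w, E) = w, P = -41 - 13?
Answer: -609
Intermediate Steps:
P = -54
W(I) = 7 + 8*I
W(P) - G(184, 49) = (7 + 8*(-54)) - 1*184 = (7 - 432) - 184 = -425 - 184 = -609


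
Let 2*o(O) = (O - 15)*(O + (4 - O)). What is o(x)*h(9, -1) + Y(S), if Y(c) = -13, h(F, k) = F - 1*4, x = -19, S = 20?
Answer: -353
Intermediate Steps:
h(F, k) = -4 + F (h(F, k) = F - 4 = -4 + F)
o(O) = -30 + 2*O (o(O) = ((O - 15)*(O + (4 - O)))/2 = ((-15 + O)*4)/2 = (-60 + 4*O)/2 = -30 + 2*O)
o(x)*h(9, -1) + Y(S) = (-30 + 2*(-19))*(-4 + 9) - 13 = (-30 - 38)*5 - 13 = -68*5 - 13 = -340 - 13 = -353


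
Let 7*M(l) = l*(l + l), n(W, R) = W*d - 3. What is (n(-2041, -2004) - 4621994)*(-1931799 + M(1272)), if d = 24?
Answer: 6864089989875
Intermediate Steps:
n(W, R) = -3 + 24*W (n(W, R) = W*24 - 3 = 24*W - 3 = -3 + 24*W)
M(l) = 2*l²/7 (M(l) = (l*(l + l))/7 = (l*(2*l))/7 = (2*l²)/7 = 2*l²/7)
(n(-2041, -2004) - 4621994)*(-1931799 + M(1272)) = ((-3 + 24*(-2041)) - 4621994)*(-1931799 + (2/7)*1272²) = ((-3 - 48984) - 4621994)*(-1931799 + (2/7)*1617984) = (-48987 - 4621994)*(-1931799 + 3235968/7) = -4670981*(-10286625/7) = 6864089989875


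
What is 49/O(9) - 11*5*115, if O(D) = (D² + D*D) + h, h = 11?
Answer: -1094176/173 ≈ -6324.7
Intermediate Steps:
O(D) = 11 + 2*D² (O(D) = (D² + D*D) + 11 = (D² + D²) + 11 = 2*D² + 11 = 11 + 2*D²)
49/O(9) - 11*5*115 = 49/(11 + 2*9²) - 11*5*115 = 49/(11 + 2*81) - 55*115 = 49/(11 + 162) - 6325 = 49/173 - 6325 = -1094176/173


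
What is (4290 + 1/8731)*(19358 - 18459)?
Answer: 33672935909/8731 ≈ 3.8567e+6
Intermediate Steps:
(4290 + 1/8731)*(19358 - 18459) = (4290 + 1/8731)*899 = (37455991/8731)*899 = 33672935909/8731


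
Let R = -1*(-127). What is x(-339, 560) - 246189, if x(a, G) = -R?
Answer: -246316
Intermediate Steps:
R = 127
x(a, G) = -127 (x(a, G) = -1*127 = -127)
x(-339, 560) - 246189 = -127 - 246189 = -246316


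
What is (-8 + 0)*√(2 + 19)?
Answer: -8*√21 ≈ -36.661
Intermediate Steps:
(-8 + 0)*√(2 + 19) = -8*√21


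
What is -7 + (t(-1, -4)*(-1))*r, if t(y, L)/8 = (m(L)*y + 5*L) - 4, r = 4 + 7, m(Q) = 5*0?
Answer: 2105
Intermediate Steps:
m(Q) = 0
r = 11
t(y, L) = -32 + 40*L (t(y, L) = 8*((0*y + 5*L) - 4) = 8*((0 + 5*L) - 4) = 8*(5*L - 4) = 8*(-4 + 5*L) = -32 + 40*L)
-7 + (t(-1, -4)*(-1))*r = -7 + ((-32 + 40*(-4))*(-1))*11 = -7 + ((-32 - 160)*(-1))*11 = -7 - 192*(-1)*11 = -7 + 192*11 = -7 + 2112 = 2105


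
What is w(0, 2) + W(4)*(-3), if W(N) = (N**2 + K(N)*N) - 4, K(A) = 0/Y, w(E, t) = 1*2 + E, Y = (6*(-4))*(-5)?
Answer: -34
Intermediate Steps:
Y = 120 (Y = -24*(-5) = 120)
w(E, t) = 2 + E
K(A) = 0 (K(A) = 0/120 = 0*(1/120) = 0)
W(N) = -4 + N**2 (W(N) = (N**2 + 0*N) - 4 = (N**2 + 0) - 4 = N**2 - 4 = -4 + N**2)
w(0, 2) + W(4)*(-3) = (2 + 0) + (-4 + 4**2)*(-3) = 2 + (-4 + 16)*(-3) = 2 + 12*(-3) = 2 - 36 = -34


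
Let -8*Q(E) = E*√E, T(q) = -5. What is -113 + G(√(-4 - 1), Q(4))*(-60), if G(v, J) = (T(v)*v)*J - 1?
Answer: -53 - 300*I*√5 ≈ -53.0 - 670.82*I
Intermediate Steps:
Q(E) = -E^(3/2)/8 (Q(E) = -E*√E/8 = -E^(3/2)/8)
G(v, J) = -1 - 5*J*v (G(v, J) = (-5*v)*J - 1 = -5*J*v - 1 = -1 - 5*J*v)
-113 + G(√(-4 - 1), Q(4))*(-60) = -113 + (-1 - 5*(-4^(3/2)/8)*√(-4 - 1))*(-60) = -113 + (-1 - 5*(-⅛*8)*√(-5))*(-60) = -113 + (-1 - 5*(-1)*I*√5)*(-60) = -113 + (-1 + 5*I*√5)*(-60) = -113 + (60 - 300*I*√5) = -53 - 300*I*√5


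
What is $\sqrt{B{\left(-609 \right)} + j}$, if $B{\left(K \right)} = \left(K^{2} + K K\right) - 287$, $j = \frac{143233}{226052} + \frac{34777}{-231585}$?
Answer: $\frac{\sqrt{508012460414142032805720105}}{26175126210} \approx 861.09$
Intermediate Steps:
$j = \frac{25309203901}{52350252420}$ ($j = 143233 \cdot \frac{1}{226052} + 34777 \left(- \frac{1}{231585}\right) = \frac{143233}{226052} - \frac{34777}{231585} = \frac{25309203901}{52350252420} \approx 0.48346$)
$B{\left(K \right)} = -287 + 2 K^{2}$ ($B{\left(K \right)} = \left(K^{2} + K^{2}\right) - 287 = 2 K^{2} - 287 = -287 + 2 K^{2}$)
$\sqrt{B{\left(-609 \right)} + j} = \sqrt{\left(-287 + 2 \left(-609\right)^{2}\right) + \frac{25309203901}{52350252420}} = \sqrt{\left(-287 + 2 \cdot 370881\right) + \frac{25309203901}{52350252420}} = \sqrt{\left(-287 + 741762\right) + \frac{25309203901}{52350252420}} = \sqrt{741475 + \frac{25309203901}{52350252420}} = \sqrt{\frac{38816428722323401}{52350252420}} = \frac{\sqrt{508012460414142032805720105}}{26175126210}$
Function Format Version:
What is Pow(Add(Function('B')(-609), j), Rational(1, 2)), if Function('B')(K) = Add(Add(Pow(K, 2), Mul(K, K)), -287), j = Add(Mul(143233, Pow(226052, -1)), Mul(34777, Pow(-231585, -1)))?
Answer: Mul(Rational(1, 26175126210), Pow(508012460414142032805720105, Rational(1, 2))) ≈ 861.09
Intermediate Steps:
j = Rational(25309203901, 52350252420) (j = Add(Mul(143233, Rational(1, 226052)), Mul(34777, Rational(-1, 231585))) = Add(Rational(143233, 226052), Rational(-34777, 231585)) = Rational(25309203901, 52350252420) ≈ 0.48346)
Function('B')(K) = Add(-287, Mul(2, Pow(K, 2))) (Function('B')(K) = Add(Add(Pow(K, 2), Pow(K, 2)), -287) = Add(Mul(2, Pow(K, 2)), -287) = Add(-287, Mul(2, Pow(K, 2))))
Pow(Add(Function('B')(-609), j), Rational(1, 2)) = Pow(Add(Add(-287, Mul(2, Pow(-609, 2))), Rational(25309203901, 52350252420)), Rational(1, 2)) = Pow(Add(Add(-287, Mul(2, 370881)), Rational(25309203901, 52350252420)), Rational(1, 2)) = Pow(Add(Add(-287, 741762), Rational(25309203901, 52350252420)), Rational(1, 2)) = Pow(Add(741475, Rational(25309203901, 52350252420)), Rational(1, 2)) = Pow(Rational(38816428722323401, 52350252420), Rational(1, 2)) = Mul(Rational(1, 26175126210), Pow(508012460414142032805720105, Rational(1, 2)))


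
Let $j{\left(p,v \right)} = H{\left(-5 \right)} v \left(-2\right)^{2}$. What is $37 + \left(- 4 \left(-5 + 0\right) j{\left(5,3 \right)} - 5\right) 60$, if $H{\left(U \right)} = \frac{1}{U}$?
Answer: $-3143$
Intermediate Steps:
$j{\left(p,v \right)} = - \frac{4 v}{5}$ ($j{\left(p,v \right)} = \frac{v}{-5} \left(-2\right)^{2} = - \frac{v}{5} \cdot 4 = - \frac{4 v}{5}$)
$37 + \left(- 4 \left(-5 + 0\right) j{\left(5,3 \right)} - 5\right) 60 = 37 + \left(- 4 \left(-5 + 0\right) \left(\left(- \frac{4}{5}\right) 3\right) - 5\right) 60 = 37 + \left(\left(-4\right) \left(-5\right) \left(- \frac{12}{5}\right) - 5\right) 60 = 37 + \left(20 \left(- \frac{12}{5}\right) - 5\right) 60 = 37 + \left(-48 - 5\right) 60 = 37 - 3180 = -3143$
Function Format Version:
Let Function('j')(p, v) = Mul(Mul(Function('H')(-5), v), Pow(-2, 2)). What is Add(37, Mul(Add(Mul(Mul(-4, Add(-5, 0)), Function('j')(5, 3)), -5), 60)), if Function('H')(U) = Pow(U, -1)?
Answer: -3143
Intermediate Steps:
Function('j')(p, v) = Mul(Rational(-4, 5), v) (Function('j')(p, v) = Mul(Mul(Pow(-5, -1), v), Pow(-2, 2)) = Mul(Mul(Rational(-1, 5), v), 4) = Mul(Rational(-4, 5), v))
Add(37, Mul(Add(Mul(Mul(-4, Add(-5, 0)), Function('j')(5, 3)), -5), 60)) = Add(37, Mul(Add(Mul(Mul(-4, Add(-5, 0)), Mul(Rational(-4, 5), 3)), -5), 60)) = Add(37, Mul(Add(Mul(Mul(-4, -5), Rational(-12, 5)), -5), 60)) = Add(37, Mul(Add(Mul(20, Rational(-12, 5)), -5), 60)) = Add(37, Mul(Add(-48, -5), 60)) = Add(37, Mul(-53, 60)) = Add(37, -3180) = -3143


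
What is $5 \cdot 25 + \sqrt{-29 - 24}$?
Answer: $125 + i \sqrt{53} \approx 125.0 + 7.2801 i$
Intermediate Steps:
$5 \cdot 25 + \sqrt{-29 - 24} = 125 + \sqrt{-53} = 125 + i \sqrt{53}$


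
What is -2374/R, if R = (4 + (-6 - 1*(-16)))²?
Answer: -1187/98 ≈ -12.112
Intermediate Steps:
R = 196 (R = (4 + (-6 + 16))² = (4 + 10)² = 14² = 196)
-2374/R = -2374/196 = -2374*1/196 = -1187/98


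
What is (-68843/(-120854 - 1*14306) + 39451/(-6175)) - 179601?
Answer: -29980447300927/166922600 ≈ -1.7961e+5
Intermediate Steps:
(-68843/(-120854 - 1*14306) + 39451/(-6175)) - 179601 = (-68843/(-120854 - 14306) + 39451*(-1/6175)) - 179601 = (-68843/(-135160) - 39451/6175) - 179601 = (-68843*(-1/135160) - 39451/6175) - 179601 = (68843/135160 - 39451/6175) - 179601 = -981418327/166922600 - 179601 = -29980447300927/166922600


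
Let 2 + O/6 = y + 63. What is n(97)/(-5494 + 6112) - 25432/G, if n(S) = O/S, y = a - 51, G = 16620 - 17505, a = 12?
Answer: 254110582/8842035 ≈ 28.739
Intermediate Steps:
G = -885
y = -39 (y = 12 - 51 = -39)
O = 132 (O = -12 + 6*(-39 + 63) = -12 + 6*24 = -12 + 144 = 132)
n(S) = 132/S
n(97)/(-5494 + 6112) - 25432/G = (132/97)/(-5494 + 6112) - 25432/(-885) = (132*(1/97))/618 - 25432*(-1/885) = (132/97)*(1/618) + 25432/885 = 22/9991 + 25432/885 = 254110582/8842035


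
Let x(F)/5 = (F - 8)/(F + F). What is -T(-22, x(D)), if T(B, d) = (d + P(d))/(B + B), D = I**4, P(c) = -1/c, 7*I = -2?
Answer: -143880009/2111120 ≈ -68.153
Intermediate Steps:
I = -2/7 (I = (1/7)*(-2) = -2/7 ≈ -0.28571)
D = 16/2401 (D = (-2/7)**4 = 16/2401 ≈ 0.0066639)
x(F) = 5*(-8 + F)/(2*F) (x(F) = 5*((F - 8)/(F + F)) = 5*((-8 + F)/((2*F))) = 5*((-8 + F)*(1/(2*F))) = 5*((-8 + F)/(2*F)) = 5*(-8 + F)/(2*F))
T(B, d) = (d - 1/d)/(2*B) (T(B, d) = (d - 1/d)/(B + B) = (d - 1/d)/((2*B)) = (d - 1/d)*(1/(2*B)) = (d - 1/d)/(2*B))
-T(-22, x(D)) = -(-1 + (5/2 - 20/16/2401)**2)/(2*(-22)*(5/2 - 20/16/2401)) = -(-1)*(-1 + (5/2 - 20*2401/16)**2)/(2*22*(5/2 - 20*2401/16)) = -(-1)*(-1 + (5/2 - 12005/4)**2)/(2*22*(5/2 - 12005/4)) = -(-1)*(-1 + (-11995/4)**2)/(2*22*(-11995/4)) = -(-1)*(-4)*(-1 + 143880025/16)/(2*22*11995) = -(-1)*(-4)*143880009/(2*22*11995*16) = -1*143880009/2111120 = -143880009/2111120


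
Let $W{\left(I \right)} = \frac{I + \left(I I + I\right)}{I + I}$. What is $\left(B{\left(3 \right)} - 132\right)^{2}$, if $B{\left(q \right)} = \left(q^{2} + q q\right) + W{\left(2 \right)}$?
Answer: $12544$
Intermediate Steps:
$W{\left(I \right)} = \frac{I^{2} + 2 I}{2 I}$ ($W{\left(I \right)} = \frac{I + \left(I^{2} + I\right)}{2 I} = \left(I + \left(I + I^{2}\right)\right) \frac{1}{2 I} = \left(I^{2} + 2 I\right) \frac{1}{2 I} = \frac{I^{2} + 2 I}{2 I}$)
$B{\left(q \right)} = 2 + 2 q^{2}$ ($B{\left(q \right)} = \left(q^{2} + q q\right) + \left(1 + \frac{1}{2} \cdot 2\right) = \left(q^{2} + q^{2}\right) + \left(1 + 1\right) = 2 q^{2} + 2 = 2 + 2 q^{2}$)
$\left(B{\left(3 \right)} - 132\right)^{2} = \left(\left(2 + 2 \cdot 3^{2}\right) - 132\right)^{2} = \left(\left(2 + 2 \cdot 9\right) - 132\right)^{2} = \left(\left(2 + 18\right) - 132\right)^{2} = \left(20 - 132\right)^{2} = \left(-112\right)^{2} = 12544$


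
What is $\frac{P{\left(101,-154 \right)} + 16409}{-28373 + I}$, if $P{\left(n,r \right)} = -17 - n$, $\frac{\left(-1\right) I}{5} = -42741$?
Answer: $\frac{16291}{185332} \approx 0.087902$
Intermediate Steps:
$I = 213705$ ($I = \left(-5\right) \left(-42741\right) = 213705$)
$\frac{P{\left(101,-154 \right)} + 16409}{-28373 + I} = \frac{\left(-17 - 101\right) + 16409}{-28373 + 213705} = \frac{\left(-17 - 101\right) + 16409}{185332} = \left(-118 + 16409\right) \frac{1}{185332} = 16291 \cdot \frac{1}{185332} = \frac{16291}{185332}$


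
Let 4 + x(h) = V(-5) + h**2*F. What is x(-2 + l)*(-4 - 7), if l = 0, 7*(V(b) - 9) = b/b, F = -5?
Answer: 1144/7 ≈ 163.43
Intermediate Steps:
V(b) = 64/7 (V(b) = 9 + (b/b)/7 = 9 + (1/7)*1 = 9 + 1/7 = 64/7)
x(h) = 36/7 - 5*h**2 (x(h) = -4 + (64/7 + h**2*(-5)) = -4 + (64/7 - 5*h**2) = 36/7 - 5*h**2)
x(-2 + l)*(-4 - 7) = (36/7 - 5*(-2 + 0)**2)*(-4 - 7) = (36/7 - 5*(-2)**2)*(-11) = (36/7 - 5*4)*(-11) = (36/7 - 20)*(-11) = -104/7*(-11) = 1144/7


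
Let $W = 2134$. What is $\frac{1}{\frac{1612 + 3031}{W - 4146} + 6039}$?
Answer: $\frac{2012}{12145825} \approx 0.00016565$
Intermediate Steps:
$\frac{1}{\frac{1612 + 3031}{W - 4146} + 6039} = \frac{1}{\frac{1612 + 3031}{2134 - 4146} + 6039} = \frac{1}{\frac{4643}{-2012} + 6039} = \frac{1}{4643 \left(- \frac{1}{2012}\right) + 6039} = \frac{1}{- \frac{4643}{2012} + 6039} = \frac{1}{\frac{12145825}{2012}} = \frac{2012}{12145825}$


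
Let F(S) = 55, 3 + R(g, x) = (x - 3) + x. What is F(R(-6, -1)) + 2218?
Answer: 2273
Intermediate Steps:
R(g, x) = -6 + 2*x (R(g, x) = -3 + ((x - 3) + x) = -3 + ((-3 + x) + x) = -3 + (-3 + 2*x) = -6 + 2*x)
F(R(-6, -1)) + 2218 = 55 + 2218 = 2273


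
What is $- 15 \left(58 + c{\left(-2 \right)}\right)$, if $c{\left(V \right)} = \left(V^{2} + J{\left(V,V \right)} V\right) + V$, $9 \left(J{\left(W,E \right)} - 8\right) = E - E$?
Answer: $-660$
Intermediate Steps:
$J{\left(W,E \right)} = 8$ ($J{\left(W,E \right)} = 8 + \frac{E - E}{9} = 8 + \frac{1}{9} \cdot 0 = 8 + 0 = 8$)
$c{\left(V \right)} = V^{2} + 9 V$ ($c{\left(V \right)} = \left(V^{2} + 8 V\right) + V = V^{2} + 9 V$)
$- 15 \left(58 + c{\left(-2 \right)}\right) = - 15 \left(58 - 2 \left(9 - 2\right)\right) = - 15 \left(58 - 14\right) = \left(-15\right) 44 = -660$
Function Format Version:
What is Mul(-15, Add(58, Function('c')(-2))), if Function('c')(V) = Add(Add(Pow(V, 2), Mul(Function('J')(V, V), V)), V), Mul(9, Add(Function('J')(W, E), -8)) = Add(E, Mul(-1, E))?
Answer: -660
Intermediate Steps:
Function('J')(W, E) = 8 (Function('J')(W, E) = Add(8, Mul(Rational(1, 9), Add(E, Mul(-1, E)))) = Add(8, Mul(Rational(1, 9), 0)) = Add(8, 0) = 8)
Function('c')(V) = Add(Pow(V, 2), Mul(9, V)) (Function('c')(V) = Add(Add(Pow(V, 2), Mul(8, V)), V) = Add(Pow(V, 2), Mul(9, V)))
Mul(-15, Add(58, Function('c')(-2))) = Mul(-15, Add(58, Mul(-2, Add(9, -2)))) = Mul(-15, Add(58, Mul(-2, 7))) = Mul(-15, Add(58, -14)) = Mul(-15, 44) = -660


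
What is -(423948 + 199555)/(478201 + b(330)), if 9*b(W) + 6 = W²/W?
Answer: -20113/15427 ≈ -1.3038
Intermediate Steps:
b(W) = -⅔ + W/9 (b(W) = -⅔ + (W²/W)/9 = -⅔ + W/9)
-(423948 + 199555)/(478201 + b(330)) = -(423948 + 199555)/(478201 + (-⅔ + (⅑)*330)) = -623503/(478201 + (-⅔ + 110/3)) = -623503/(478201 + 36) = -623503/478237 = -1*20113/15427 = -20113/15427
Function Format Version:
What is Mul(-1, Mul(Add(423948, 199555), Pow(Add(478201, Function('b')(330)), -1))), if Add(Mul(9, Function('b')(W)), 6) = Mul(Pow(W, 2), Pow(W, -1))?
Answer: Rational(-20113, 15427) ≈ -1.3038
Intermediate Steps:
Function('b')(W) = Add(Rational(-2, 3), Mul(Rational(1, 9), W)) (Function('b')(W) = Add(Rational(-2, 3), Mul(Rational(1, 9), Mul(Pow(W, 2), Pow(W, -1)))) = Add(Rational(-2, 3), Mul(Rational(1, 9), W)))
Mul(-1, Mul(Add(423948, 199555), Pow(Add(478201, Function('b')(330)), -1))) = Mul(-1, Mul(Add(423948, 199555), Pow(Add(478201, Add(Rational(-2, 3), Mul(Rational(1, 9), 330))), -1))) = Mul(-1, Mul(623503, Pow(Add(478201, Add(Rational(-2, 3), Rational(110, 3))), -1))) = Mul(-1, Mul(623503, Pow(Add(478201, 36), -1))) = Mul(-1, Mul(623503, Pow(478237, -1))) = Mul(-1, Mul(623503, Rational(1, 478237))) = Mul(-1, Rational(20113, 15427)) = Rational(-20113, 15427)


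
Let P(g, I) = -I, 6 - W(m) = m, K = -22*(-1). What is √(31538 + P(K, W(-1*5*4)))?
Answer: 2*√7878 ≈ 177.52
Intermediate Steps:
K = 22
W(m) = 6 - m
√(31538 + P(K, W(-1*5*4))) = √(31538 - (6 - (-1*5)*4)) = √(31538 - (6 - (-5)*4)) = √(31538 - (6 - 1*(-20))) = √(31538 - (6 + 20)) = √(31538 - 1*26) = √(31538 - 26) = √31512 = 2*√7878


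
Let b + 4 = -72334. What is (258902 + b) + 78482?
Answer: 265046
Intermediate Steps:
b = -72338 (b = -4 - 72334 = -72338)
(258902 + b) + 78482 = (258902 - 72338) + 78482 = 186564 + 78482 = 265046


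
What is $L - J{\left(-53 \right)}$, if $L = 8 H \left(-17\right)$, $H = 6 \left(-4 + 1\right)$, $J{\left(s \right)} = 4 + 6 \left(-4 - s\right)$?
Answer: $2150$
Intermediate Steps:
$J{\left(s \right)} = -20 - 6 s$ ($J{\left(s \right)} = 4 - \left(24 + 6 s\right) = -20 - 6 s$)
$H = -18$ ($H = 6 \left(-3\right) = -18$)
$L = 2448$ ($L = 8 \left(-18\right) \left(-17\right) = \left(-144\right) \left(-17\right) = 2448$)
$L - J{\left(-53 \right)} = 2448 - \left(-20 - -318\right) = 2448 - \left(-20 + 318\right) = 2448 - 298 = 2150$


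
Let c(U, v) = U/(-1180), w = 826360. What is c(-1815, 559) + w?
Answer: 195021323/236 ≈ 8.2636e+5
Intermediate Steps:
c(U, v) = -U/1180 (c(U, v) = U*(-1/1180) = -U/1180)
c(-1815, 559) + w = -1/1180*(-1815) + 826360 = 363/236 + 826360 = 195021323/236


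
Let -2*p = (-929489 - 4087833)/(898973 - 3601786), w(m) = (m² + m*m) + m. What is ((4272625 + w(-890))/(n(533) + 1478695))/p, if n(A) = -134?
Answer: -15827497245155/3709208316821 ≈ -4.2671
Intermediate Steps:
w(m) = m + 2*m² (w(m) = (m² + m²) + m = 2*m² + m = m + 2*m²)
p = -2508661/2702813 (p = -(-929489 - 4087833)/(2*(898973 - 3601786)) = -(-2508661)/(-2702813) = -(-2508661)*(-1)/2702813 = -½*5017322/2702813 = -2508661/2702813 ≈ -0.92817)
((4272625 + w(-890))/(n(533) + 1478695))/p = ((4272625 - 890*(1 + 2*(-890)))/(-134 + 1478695))/(-2508661/2702813) = ((4272625 - 890*(1 - 1780))/1478561)*(-2702813/2508661) = ((4272625 - 890*(-1779))*(1/1478561))*(-2702813/2508661) = ((4272625 + 1583310)*(1/1478561))*(-2702813/2508661) = (5855935*(1/1478561))*(-2702813/2508661) = (5855935/1478561)*(-2702813/2508661) = -15827497245155/3709208316821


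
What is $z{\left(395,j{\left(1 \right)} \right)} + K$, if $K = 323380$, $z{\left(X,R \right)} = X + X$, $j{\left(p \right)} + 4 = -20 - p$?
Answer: $324170$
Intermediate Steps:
$j{\left(p \right)} = -24 - p$ ($j{\left(p \right)} = -4 - \left(20 + p\right) = -24 - p$)
$z{\left(X,R \right)} = 2 X$
$z{\left(395,j{\left(1 \right)} \right)} + K = 2 \cdot 395 + 323380 = 790 + 323380 = 324170$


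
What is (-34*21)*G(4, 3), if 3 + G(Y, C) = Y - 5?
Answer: 2856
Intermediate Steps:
G(Y, C) = -8 + Y (G(Y, C) = -3 + (Y - 5) = -3 + (-5 + Y) = -8 + Y)
(-34*21)*G(4, 3) = (-34*21)*(-8 + 4) = -714*(-4) = 2856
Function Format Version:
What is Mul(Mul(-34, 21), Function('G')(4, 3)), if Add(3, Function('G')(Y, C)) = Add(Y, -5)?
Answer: 2856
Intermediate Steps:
Function('G')(Y, C) = Add(-8, Y) (Function('G')(Y, C) = Add(-3, Add(Y, -5)) = Add(-3, Add(-5, Y)) = Add(-8, Y))
Mul(Mul(-34, 21), Function('G')(4, 3)) = Mul(Mul(-34, 21), Add(-8, 4)) = Mul(-714, -4) = 2856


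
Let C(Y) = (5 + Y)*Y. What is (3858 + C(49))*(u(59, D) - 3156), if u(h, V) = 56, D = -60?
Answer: -20162400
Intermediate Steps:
C(Y) = Y*(5 + Y)
(3858 + C(49))*(u(59, D) - 3156) = (3858 + 49*(5 + 49))*(56 - 3156) = (3858 + 49*54)*(-3100) = (3858 + 2646)*(-3100) = 6504*(-3100) = -20162400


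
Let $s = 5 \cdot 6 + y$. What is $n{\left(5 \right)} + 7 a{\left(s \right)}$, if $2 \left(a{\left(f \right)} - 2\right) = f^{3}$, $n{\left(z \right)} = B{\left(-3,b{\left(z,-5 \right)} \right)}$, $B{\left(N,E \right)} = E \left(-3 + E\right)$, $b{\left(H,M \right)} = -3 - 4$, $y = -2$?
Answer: $76916$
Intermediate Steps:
$b{\left(H,M \right)} = -7$ ($b{\left(H,M \right)} = -3 - 4 = -7$)
$n{\left(z \right)} = 70$ ($n{\left(z \right)} = - 7 \left(-3 - 7\right) = \left(-7\right) \left(-10\right) = 70$)
$s = 28$ ($s = 5 \cdot 6 - 2 = 30 - 2 = 28$)
$a{\left(f \right)} = 2 + \frac{f^{3}}{2}$
$n{\left(5 \right)} + 7 a{\left(s \right)} = 70 + 7 \left(2 + \frac{28^{3}}{2}\right) = 70 + 7 \left(2 + \frac{1}{2} \cdot 21952\right) = 70 + 7 \left(2 + 10976\right) = 70 + 7 \cdot 10978 = 70 + 76846 = 76916$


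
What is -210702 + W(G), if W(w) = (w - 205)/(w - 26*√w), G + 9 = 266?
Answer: -88284190/419 - 1352*√257/107683 ≈ -2.1070e+5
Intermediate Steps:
G = 257 (G = -9 + 266 = 257)
W(w) = (-205 + w)/(w - 26*√w)
-210702 + W(G) = -210702 + (205 - 1*257)/(-1*257 + 26*√257) = -210702 + (205 - 257)/(-257 + 26*√257) = -210702 - 52/(-257 + 26*√257)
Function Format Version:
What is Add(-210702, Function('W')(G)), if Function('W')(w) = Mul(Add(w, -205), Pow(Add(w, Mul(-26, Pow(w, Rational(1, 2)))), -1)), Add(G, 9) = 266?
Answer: Add(Rational(-88284190, 419), Mul(Rational(-1352, 107683), Pow(257, Rational(1, 2)))) ≈ -2.1070e+5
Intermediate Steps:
G = 257 (G = Add(-9, 266) = 257)
Function('W')(w) = Mul(Pow(Add(w, Mul(-26, Pow(w, Rational(1, 2)))), -1), Add(-205, w)) (Function('W')(w) = Mul(Add(-205, w), Pow(Add(w, Mul(-26, Pow(w, Rational(1, 2)))), -1)) = Mul(Pow(Add(w, Mul(-26, Pow(w, Rational(1, 2)))), -1), Add(-205, w)))
Add(-210702, Function('W')(G)) = Add(-210702, Mul(Pow(Add(Mul(-1, 257), Mul(26, Pow(257, Rational(1, 2)))), -1), Add(205, Mul(-1, 257)))) = Add(-210702, Mul(Pow(Add(-257, Mul(26, Pow(257, Rational(1, 2)))), -1), Add(205, -257))) = Add(-210702, Mul(Pow(Add(-257, Mul(26, Pow(257, Rational(1, 2)))), -1), -52)) = Add(-210702, Mul(-52, Pow(Add(-257, Mul(26, Pow(257, Rational(1, 2)))), -1)))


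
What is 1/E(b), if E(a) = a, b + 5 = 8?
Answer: ⅓ ≈ 0.33333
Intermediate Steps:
b = 3 (b = -5 + 8 = 3)
1/E(b) = 1/3 = ⅓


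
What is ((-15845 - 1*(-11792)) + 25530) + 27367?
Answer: 48844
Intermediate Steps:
((-15845 - 1*(-11792)) + 25530) + 27367 = ((-15845 + 11792) + 25530) + 27367 = (-4053 + 25530) + 27367 = 21477 + 27367 = 48844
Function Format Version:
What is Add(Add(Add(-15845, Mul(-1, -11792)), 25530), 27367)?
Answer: 48844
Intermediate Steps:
Add(Add(Add(-15845, Mul(-1, -11792)), 25530), 27367) = Add(Add(Add(-15845, 11792), 25530), 27367) = Add(Add(-4053, 25530), 27367) = Add(21477, 27367) = 48844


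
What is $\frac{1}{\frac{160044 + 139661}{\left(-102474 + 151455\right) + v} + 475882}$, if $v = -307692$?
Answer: $\frac{258711}{123115608397} \approx 2.1014 \cdot 10^{-6}$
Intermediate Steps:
$\frac{1}{\frac{160044 + 139661}{\left(-102474 + 151455\right) + v} + 475882} = \frac{1}{\frac{160044 + 139661}{\left(-102474 + 151455\right) - 307692} + 475882} = \frac{1}{\frac{299705}{48981 - 307692} + 475882} = \frac{1}{\frac{299705}{-258711} + 475882} = \frac{1}{299705 \left(- \frac{1}{258711}\right) + 475882} = \frac{1}{- \frac{299705}{258711} + 475882} = \frac{1}{\frac{123115608397}{258711}} = \frac{258711}{123115608397}$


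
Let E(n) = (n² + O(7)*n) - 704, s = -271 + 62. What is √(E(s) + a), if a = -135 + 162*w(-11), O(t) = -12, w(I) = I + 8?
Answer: 8*√701 ≈ 211.81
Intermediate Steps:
w(I) = 8 + I
a = -621 (a = -135 + 162*(8 - 11) = -135 + 162*(-3) = -135 - 486 = -621)
s = -209
E(n) = -704 + n² - 12*n (E(n) = (n² - 12*n) - 704 = -704 + n² - 12*n)
√(E(s) + a) = √((-704 + (-209)² - 12*(-209)) - 621) = √((-704 + 43681 + 2508) - 621) = √(45485 - 621) = √44864 = 8*√701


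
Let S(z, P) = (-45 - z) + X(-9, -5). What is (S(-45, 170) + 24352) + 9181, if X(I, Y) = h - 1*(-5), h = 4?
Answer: 33542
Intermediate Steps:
X(I, Y) = 9 (X(I, Y) = 4 - 1*(-5) = 4 + 5 = 9)
S(z, P) = -36 - z (S(z, P) = (-45 - z) + 9 = -36 - z)
(S(-45, 170) + 24352) + 9181 = ((-36 - 1*(-45)) + 24352) + 9181 = ((-36 + 45) + 24352) + 9181 = (9 + 24352) + 9181 = 24361 + 9181 = 33542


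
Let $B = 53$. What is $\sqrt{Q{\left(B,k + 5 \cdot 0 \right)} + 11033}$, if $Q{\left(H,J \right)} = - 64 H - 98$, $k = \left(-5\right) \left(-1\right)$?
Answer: $\sqrt{7543} \approx 86.85$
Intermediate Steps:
$k = 5$
$Q{\left(H,J \right)} = -98 - 64 H$
$\sqrt{Q{\left(B,k + 5 \cdot 0 \right)} + 11033} = \sqrt{\left(-98 - 3392\right) + 11033} = \sqrt{-3490 + 11033} = \sqrt{7543}$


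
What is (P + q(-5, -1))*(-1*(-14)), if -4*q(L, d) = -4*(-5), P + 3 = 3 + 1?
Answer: -56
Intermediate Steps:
P = 1 (P = -3 + (3 + 1) = -3 + 4 = 1)
q(L, d) = -5 (q(L, d) = -(-1)*(-5) = -¼*20 = -5)
(P + q(-5, -1))*(-1*(-14)) = (1 - 5)*(-1*(-14)) = -4*14 = -56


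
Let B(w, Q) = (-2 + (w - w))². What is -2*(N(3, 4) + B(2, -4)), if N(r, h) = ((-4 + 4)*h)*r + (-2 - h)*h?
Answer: 40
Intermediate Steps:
N(r, h) = h*(-2 - h) (N(r, h) = (0*h)*r + h*(-2 - h) = 0*r + h*(-2 - h) = 0 + h*(-2 - h) = h*(-2 - h))
B(w, Q) = 4 (B(w, Q) = (-2 + 0)² = (-2)² = 4)
-2*(N(3, 4) + B(2, -4)) = -2*(-1*4*(2 + 4) + 4) = -2*(-1*4*6 + 4) = -2*(-24 + 4) = -2*(-20) = 40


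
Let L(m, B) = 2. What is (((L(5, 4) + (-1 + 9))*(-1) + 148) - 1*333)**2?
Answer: 38025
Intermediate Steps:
(((L(5, 4) + (-1 + 9))*(-1) + 148) - 1*333)**2 = (((2 + (-1 + 9))*(-1) + 148) - 1*333)**2 = (((2 + 8)*(-1) + 148) - 333)**2 = ((10*(-1) + 148) - 333)**2 = ((-10 + 148) - 333)**2 = (138 - 333)**2 = (-195)**2 = 38025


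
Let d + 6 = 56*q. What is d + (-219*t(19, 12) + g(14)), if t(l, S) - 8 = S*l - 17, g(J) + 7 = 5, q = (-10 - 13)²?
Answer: -18345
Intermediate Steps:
q = 529 (q = (-23)² = 529)
d = 29618 (d = -6 + 56*529 = -6 + 29624 = 29618)
g(J) = -2 (g(J) = -7 + 5 = -2)
t(l, S) = -9 + S*l (t(l, S) = 8 + (S*l - 17) = 8 + (-17 + S*l) = -9 + S*l)
d + (-219*t(19, 12) + g(14)) = 29618 + (-219*(-9 + 12*19) - 2) = 29618 + (-219*(-9 + 228) - 2) = 29618 + (-219*219 - 2) = 29618 + (-47961 - 2) = 29618 - 47963 = -18345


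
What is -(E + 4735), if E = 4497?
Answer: -9232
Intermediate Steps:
-(E + 4735) = -(4497 + 4735) = -1*9232 = -9232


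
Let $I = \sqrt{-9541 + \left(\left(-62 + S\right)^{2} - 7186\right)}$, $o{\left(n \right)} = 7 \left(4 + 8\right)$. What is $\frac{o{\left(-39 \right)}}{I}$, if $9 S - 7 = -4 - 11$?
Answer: $- \frac{756 i \sqrt{1034531}}{1034531} \approx - 0.74328 i$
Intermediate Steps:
$S = - \frac{8}{9}$ ($S = \frac{7}{9} + \frac{-4 - 11}{9} = \frac{7}{9} + \frac{1}{9} \left(-15\right) = \frac{7}{9} - \frac{5}{3} = - \frac{8}{9} \approx -0.88889$)
$o{\left(n \right)} = 84$ ($o{\left(n \right)} = 7 \cdot 12 = 84$)
$I = \frac{i \sqrt{1034531}}{9}$ ($I = \sqrt{-9541 + \left(\left(-62 - \frac{8}{9}\right)^{2} - 7186\right)} = \sqrt{-9541 - \left(7186 - \left(- \frac{566}{9}\right)^{2}\right)} = \sqrt{-9541 + \left(\frac{320356}{81} - 7186\right)} = \sqrt{-9541 - \frac{261710}{81}} = \sqrt{- \frac{1034531}{81}} = \frac{i \sqrt{1034531}}{9} \approx 113.01 i$)
$\frac{o{\left(-39 \right)}}{I} = \frac{84}{\frac{1}{9} i \sqrt{1034531}} = 84 \left(- \frac{9 i \sqrt{1034531}}{1034531}\right) = - \frac{756 i \sqrt{1034531}}{1034531}$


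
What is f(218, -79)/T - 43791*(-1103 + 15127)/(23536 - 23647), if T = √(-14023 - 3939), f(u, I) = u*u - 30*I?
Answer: 204708328/37 - 24947*I*√17962/8981 ≈ 5.5327e+6 - 372.28*I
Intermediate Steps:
f(u, I) = u² - 30*I
T = I*√17962 (T = √(-17962) = I*√17962 ≈ 134.02*I)
f(218, -79)/T - 43791*(-1103 + 15127)/(23536 - 23647) = (218² - 30*(-79))/((I*√17962)) - 43791*(-1103 + 15127)/(23536 - 23647) = (47524 + 2370)*(-I*√17962/17962) - 43791/((-111/14024)) = 49894*(-I*√17962/17962) - 43791/((-111*1/14024)) = -24947*I*√17962/8981 - 43791/(-111/14024) = -24947*I*√17962/8981 - 43791*(-14024/111) = -24947*I*√17962/8981 + 204708328/37 = 204708328/37 - 24947*I*√17962/8981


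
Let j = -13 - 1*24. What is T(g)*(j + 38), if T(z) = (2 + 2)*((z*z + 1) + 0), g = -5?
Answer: 104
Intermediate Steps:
T(z) = 4 + 4*z² (T(z) = 4*((z² + 1) + 0) = 4*((1 + z²) + 0) = 4*(1 + z²) = 4 + 4*z²)
j = -37 (j = -13 - 24 = -37)
T(g)*(j + 38) = (4 + 4*(-5)²)*(-37 + 38) = (4 + 4*25)*1 = (4 + 100)*1 = 104*1 = 104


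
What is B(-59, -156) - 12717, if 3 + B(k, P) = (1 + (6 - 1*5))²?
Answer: -12716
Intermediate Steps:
B(k, P) = 1 (B(k, P) = -3 + (1 + (6 - 1*5))² = -3 + (1 + (6 - 5))² = -3 + (1 + 1)² = -3 + 2² = -3 + 4 = 1)
B(-59, -156) - 12717 = 1 - 12717 = -12716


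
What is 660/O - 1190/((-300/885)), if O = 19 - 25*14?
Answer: 2322631/662 ≈ 3508.5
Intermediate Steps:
O = -331 (O = 19 - 350 = -331)
660/O - 1190/((-300/885)) = 660/(-331) - 1190/((-300/885)) = 660*(-1/331) - 1190/((-300*1/885)) = -660/331 - 1190/(-20/59) = -660/331 - 1190*(-59/20) = -660/331 + 7021/2 = 2322631/662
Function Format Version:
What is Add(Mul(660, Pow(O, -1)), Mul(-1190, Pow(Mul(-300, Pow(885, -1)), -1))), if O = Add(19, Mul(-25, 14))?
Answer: Rational(2322631, 662) ≈ 3508.5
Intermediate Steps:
O = -331 (O = Add(19, -350) = -331)
Add(Mul(660, Pow(O, -1)), Mul(-1190, Pow(Mul(-300, Pow(885, -1)), -1))) = Add(Mul(660, Pow(-331, -1)), Mul(-1190, Pow(Mul(-300, Pow(885, -1)), -1))) = Add(Mul(660, Rational(-1, 331)), Mul(-1190, Pow(Mul(-300, Rational(1, 885)), -1))) = Add(Rational(-660, 331), Mul(-1190, Pow(Rational(-20, 59), -1))) = Add(Rational(-660, 331), Mul(-1190, Rational(-59, 20))) = Add(Rational(-660, 331), Rational(7021, 2)) = Rational(2322631, 662)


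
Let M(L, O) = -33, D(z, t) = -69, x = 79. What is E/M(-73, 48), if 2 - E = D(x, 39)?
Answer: -71/33 ≈ -2.1515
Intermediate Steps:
E = 71 (E = 2 - 1*(-69) = 2 + 69 = 71)
E/M(-73, 48) = 71/(-33) = 71*(-1/33) = -71/33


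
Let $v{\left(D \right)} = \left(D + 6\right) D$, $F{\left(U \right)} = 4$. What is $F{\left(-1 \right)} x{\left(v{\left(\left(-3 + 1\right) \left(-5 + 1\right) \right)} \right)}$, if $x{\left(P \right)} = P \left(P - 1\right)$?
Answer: $49728$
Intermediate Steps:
$v{\left(D \right)} = D \left(6 + D\right)$ ($v{\left(D \right)} = \left(6 + D\right) D = D \left(6 + D\right)$)
$x{\left(P \right)} = P \left(-1 + P\right)$
$F{\left(-1 \right)} x{\left(v{\left(\left(-3 + 1\right) \left(-5 + 1\right) \right)} \right)} = 4 \left(-3 + 1\right) \left(-5 + 1\right) \left(6 + \left(-3 + 1\right) \left(-5 + 1\right)\right) \left(-1 + \left(-3 + 1\right) \left(-5 + 1\right) \left(6 + \left(-3 + 1\right) \left(-5 + 1\right)\right)\right) = 4 \left(-2\right) \left(-4\right) \left(6 - -8\right) \left(-1 + \left(-2\right) \left(-4\right) \left(6 - -8\right)\right) = 4 \cdot 8 \left(6 + 8\right) \left(-1 + 8 \left(6 + 8\right)\right) = 4 \cdot 8 \cdot 14 \left(-1 + 8 \cdot 14\right) = 4 \cdot 112 \left(-1 + 112\right) = 4 \cdot 112 \cdot 111 = 4 \cdot 12432 = 49728$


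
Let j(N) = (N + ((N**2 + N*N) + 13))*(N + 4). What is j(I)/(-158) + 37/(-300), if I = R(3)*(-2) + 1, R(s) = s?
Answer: 5777/23700 ≈ 0.24376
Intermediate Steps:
I = -5 (I = 3*(-2) + 1 = -6 + 1 = -5)
j(N) = (4 + N)*(13 + N + 2*N**2) (j(N) = (N + ((N**2 + N**2) + 13))*(4 + N) = (N + (2*N**2 + 13))*(4 + N) = (N + (13 + 2*N**2))*(4 + N) = (13 + N + 2*N**2)*(4 + N) = (4 + N)*(13 + N + 2*N**2))
j(I)/(-158) + 37/(-300) = (52 + 2*(-5)**3 + 9*(-5)**2 + 17*(-5))/(-158) + 37/(-300) = (52 + 2*(-125) + 9*25 - 85)*(-1/158) + 37*(-1/300) = (52 - 250 + 225 - 85)*(-1/158) - 37/300 = -58*(-1/158) - 37/300 = 29/79 - 37/300 = 5777/23700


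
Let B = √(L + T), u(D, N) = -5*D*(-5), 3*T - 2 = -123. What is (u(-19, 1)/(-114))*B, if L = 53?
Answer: 25*√114/18 ≈ 14.829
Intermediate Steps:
T = -121/3 (T = ⅔ + (⅓)*(-123) = ⅔ - 41 = -121/3 ≈ -40.333)
u(D, N) = 25*D
B = √114/3 (B = √(53 - 121/3) = √(38/3) = √114/3 ≈ 3.5590)
(u(-19, 1)/(-114))*B = ((25*(-19))/(-114))*(√114/3) = (-475*(-1/114))*(√114/3) = 25*(√114/3)/6 = 25*√114/18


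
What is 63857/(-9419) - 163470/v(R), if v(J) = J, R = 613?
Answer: -1578868271/5773847 ≈ -273.45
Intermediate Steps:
63857/(-9419) - 163470/v(R) = 63857/(-9419) - 163470/613 = 63857*(-1/9419) - 163470*1/613 = -63857/9419 - 163470/613 = -1578868271/5773847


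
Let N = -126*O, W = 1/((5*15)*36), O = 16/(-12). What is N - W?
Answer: 453599/2700 ≈ 168.00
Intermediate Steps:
O = -4/3 (O = 16*(-1/12) = -4/3 ≈ -1.3333)
W = 1/2700 (W = 1/(75*36) = 1/2700 ≈ 0.00037037)
N = 168 (N = -126*(-4/3) = 168)
N - W = 168 - 1*1/2700 = 168 - 1/2700 = 453599/2700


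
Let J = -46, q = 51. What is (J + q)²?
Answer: 25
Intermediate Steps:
(J + q)² = (-46 + 51)² = 5² = 25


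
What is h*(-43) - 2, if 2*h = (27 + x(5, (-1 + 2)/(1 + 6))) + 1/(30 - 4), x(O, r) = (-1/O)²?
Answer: -759443/1300 ≈ -584.19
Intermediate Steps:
x(O, r) = O⁻²
h = 17601/1300 (h = ((27 + 5⁻²) + 1/(30 - 4))/2 = ((27 + 1/25) + 1/26)/2 = (676/25 + 1/26)/2 = (½)*(17601/650) = 17601/1300 ≈ 13.539)
h*(-43) - 2 = (17601/1300)*(-43) - 2 = -756843/1300 - 2 = -759443/1300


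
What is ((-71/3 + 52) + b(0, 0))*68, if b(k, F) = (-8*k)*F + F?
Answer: 5780/3 ≈ 1926.7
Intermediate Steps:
b(k, F) = F - 8*F*k (b(k, F) = -8*F*k + F = F - 8*F*k)
((-71/3 + 52) + b(0, 0))*68 = ((-71/3 + 52) + 0*(1 - 8*0))*68 = ((-71*⅓ + 52) + 0*(1 + 0))*68 = ((-71/3 + 52) + 0*1)*68 = (85/3 + 0)*68 = (85/3)*68 = 5780/3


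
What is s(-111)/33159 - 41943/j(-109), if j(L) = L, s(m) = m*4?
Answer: 463579847/1204777 ≈ 384.78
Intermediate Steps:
s(m) = 4*m
s(-111)/33159 - 41943/j(-109) = (4*(-111))/33159 - 41943/(-109) = -444*1/33159 - 41943*(-1/109) = -148/11053 + 41943/109 = 463579847/1204777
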